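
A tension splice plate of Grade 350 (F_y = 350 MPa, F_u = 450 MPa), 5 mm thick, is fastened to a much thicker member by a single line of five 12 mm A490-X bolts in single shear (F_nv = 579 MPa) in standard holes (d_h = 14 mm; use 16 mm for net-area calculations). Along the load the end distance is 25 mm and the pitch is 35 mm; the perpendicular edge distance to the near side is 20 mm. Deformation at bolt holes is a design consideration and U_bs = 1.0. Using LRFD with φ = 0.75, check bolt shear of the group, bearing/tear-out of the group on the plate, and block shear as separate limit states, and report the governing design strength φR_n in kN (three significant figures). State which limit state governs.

Bolt shear: A_b = π·12²/4 = 113.1 mm²; R_n = 579 × 113.1 × 5 × 1 / 1000 = 327.4 kN → 0.75 × 327.4 = 246 kN.
Bearing: edge l_c = 18, r_n = 48.6 kN; interior l_c = 21, r_n = 56.7 kN; R_n = 48.6 + 4·56.7 = 275.4 kN → 207 kN.
Block shear: A_gv = 825, A_nv = 465, A_nt = 60 mm²; R_n = min(0.6F_uA_nv, 0.6F_yA_gv) + U_bs·F_u·A_nt = 152.6 kN → 114 kN.
Block shear governs: 114 kN.

114 kN (block shear governs)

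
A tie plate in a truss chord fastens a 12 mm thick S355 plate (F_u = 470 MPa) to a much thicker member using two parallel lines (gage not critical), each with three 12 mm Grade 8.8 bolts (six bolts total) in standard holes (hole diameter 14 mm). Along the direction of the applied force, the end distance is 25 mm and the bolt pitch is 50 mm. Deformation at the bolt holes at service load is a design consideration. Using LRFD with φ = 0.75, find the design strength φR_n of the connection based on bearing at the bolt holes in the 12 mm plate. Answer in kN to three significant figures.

670 kN

Per bolt r_n = 1.2 l_c t F_u ≤ 2.4 d t F_u; upper limit = 2.4 × 12 × 12 × 470 / 1000 = 162.4 kN.
Edge bolt: l_c = 25 − 14/2 = 18 mm → 1.2 × 18 × 12 × 470 / 1000 = 121.8 → r_n = 121.8 kN.
Interior bolts: l_c = 50 − 14 = 36 mm → 1.2 × 36 × 12 × 470 / 1000 = 243.6 → r_n = 162.4 kN.
R_n = 2 × 121.8 + 4 × 162.4 = 893.4 kN.
Design strength φR_n = 0.75 × 893.4 = 670 kN.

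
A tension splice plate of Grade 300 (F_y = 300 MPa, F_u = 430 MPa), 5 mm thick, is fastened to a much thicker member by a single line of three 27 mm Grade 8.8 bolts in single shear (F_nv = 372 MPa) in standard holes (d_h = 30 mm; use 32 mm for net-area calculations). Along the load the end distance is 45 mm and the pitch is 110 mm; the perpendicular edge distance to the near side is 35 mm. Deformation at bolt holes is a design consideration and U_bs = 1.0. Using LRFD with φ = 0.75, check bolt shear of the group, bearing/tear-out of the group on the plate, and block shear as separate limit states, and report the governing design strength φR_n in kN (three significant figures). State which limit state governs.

Bolt shear: A_b = π·27²/4 = 572.6 mm²; R_n = 372 × 572.6 × 3 × 1 / 1000 = 639 kN → 0.75 × 639 = 479 kN.
Bearing: edge l_c = 30, r_n = 77.4 kN; interior l_c = 80, r_n = 139.3 kN; R_n = 77.4 + 2·139.3 = 356 kN → 267 kN.
Block shear: A_gv = 1325, A_nv = 925, A_nt = 95 mm²; R_n = min(0.6F_uA_nv, 0.6F_yA_gv) + U_bs·F_u·A_nt = 279.4 kN → 210 kN.
Block shear governs: 210 kN.

210 kN (block shear governs)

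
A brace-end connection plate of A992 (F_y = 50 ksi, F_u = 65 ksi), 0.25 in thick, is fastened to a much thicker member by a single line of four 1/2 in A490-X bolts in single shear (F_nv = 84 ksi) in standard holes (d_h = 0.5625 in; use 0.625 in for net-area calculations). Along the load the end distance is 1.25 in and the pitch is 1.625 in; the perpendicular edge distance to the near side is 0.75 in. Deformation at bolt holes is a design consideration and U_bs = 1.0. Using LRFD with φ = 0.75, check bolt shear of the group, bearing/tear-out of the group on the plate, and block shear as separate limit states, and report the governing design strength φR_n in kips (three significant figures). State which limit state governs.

34.1 kips (block shear governs)

Bolt shear: A_b = π·0.5²/4 = 0.1963 in²; R_n = 84 × 0.1963 × 4 × 1 = 65.97 kips → 0.75 × 65.97 = 49.5 kips.
Bearing: edge l_c = 0.9688, r_n = 18.89 kips; interior l_c = 1.062, r_n = 19.5 kips; R_n = 18.89 + 3·19.5 = 77.39 kips → 58 kips.
Block shear: A_gv = 1.531, A_nv = 0.9844, A_nt = 0.1094 in²; R_n = min(0.6F_uA_nv, 0.6F_yA_gv) + U_bs·F_u·A_nt = 45.5 kips → 34.1 kips.
Block shear governs: 34.1 kips.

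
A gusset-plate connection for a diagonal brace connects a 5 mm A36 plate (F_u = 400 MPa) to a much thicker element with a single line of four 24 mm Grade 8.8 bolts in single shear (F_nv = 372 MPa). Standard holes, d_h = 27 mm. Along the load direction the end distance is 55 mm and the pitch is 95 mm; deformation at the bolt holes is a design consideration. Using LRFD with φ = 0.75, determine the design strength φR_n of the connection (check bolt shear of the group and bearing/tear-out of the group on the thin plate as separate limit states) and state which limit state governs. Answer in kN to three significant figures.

Bolt shear: A_b = π·24²/4 = 452.4 mm²; R_n = 372 × 452.4 × 4 × 1 / 1000 = 673.2 kN → 0.75 × 673.2 = 505 kN.
Bearing (1.2 l_c t F_u ≤ 2.4 d t F_u): upper limit = 2.4·24·5·400 / 1000 = 115.2 kN.
  Edge l_c = 55 − 27/2 = 41.5 → r_n = 99.6 kN; interior l_c = 95 − 27 = 68 → r_n = 115.2 kN.
  R_n,bearing = 1·99.6 + 3·115.2 = 445.2 kN → 0.75 × 445.2 = 334 kN.
Bearing governs: 334 kN.

334 kN (bearing governs)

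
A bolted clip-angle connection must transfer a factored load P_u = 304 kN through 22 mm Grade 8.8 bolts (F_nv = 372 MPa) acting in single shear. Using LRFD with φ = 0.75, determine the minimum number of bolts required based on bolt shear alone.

3 bolts

A_b = π·22²/4 = 380.1 mm².
Per-bolt design strength φR_n = 0.75 × 372 × 380.1 × 1 / 1000 = 106.1 kN.
n ≥ 304 / 106.1 = 2.866 → use 3 bolts.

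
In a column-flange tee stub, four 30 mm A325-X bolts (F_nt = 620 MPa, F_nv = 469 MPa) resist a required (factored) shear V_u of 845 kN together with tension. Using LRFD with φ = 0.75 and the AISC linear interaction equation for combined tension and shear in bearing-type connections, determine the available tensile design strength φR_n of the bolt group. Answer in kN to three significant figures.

A_b = π·30²/4 = 706.9 mm²; f_rv = 845 × 1000 / (4 × 706.9) = 298.9 MPa.
F'_nt = 1.3 F_nt − (F_nt / φF_nv) f_rv = 1.3·620 − (620/(0.75·469))·298.9 = 279.2 MPa, capped at F_nt → F'_nt = 279.2 MPa.
R_n = F'_nt · A_b · n = 279.2 × 706.9 × 4 / 1000 = 789.5 kN.
Design strength φR_n = 0.75 × 789.5 = 592 kN.

592 kN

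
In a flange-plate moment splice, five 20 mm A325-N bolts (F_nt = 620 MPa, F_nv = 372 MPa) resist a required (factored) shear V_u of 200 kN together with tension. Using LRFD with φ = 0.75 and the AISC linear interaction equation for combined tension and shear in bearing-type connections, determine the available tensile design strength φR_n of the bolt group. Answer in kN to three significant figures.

A_b = π·20²/4 = 314.2 mm²; f_rv = 200 × 1000 / (5 × 314.2) = 127.3 MPa.
F'_nt = 1.3 F_nt − (F_nt / φF_nv) f_rv = 1.3·620 − (620/(0.75·372))·127.3 = 523.1 MPa, capped at F_nt → F'_nt = 523.1 MPa.
R_n = F'_nt · A_b · n = 523.1 × 314.2 × 5 / 1000 = 821.6 kN.
Design strength φR_n = 0.75 × 821.6 = 616 kN.

616 kN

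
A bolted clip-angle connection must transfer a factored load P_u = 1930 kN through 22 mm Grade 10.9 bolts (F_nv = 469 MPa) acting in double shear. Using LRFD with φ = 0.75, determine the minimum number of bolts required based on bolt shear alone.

8 bolts

A_b = π·22²/4 = 380.1 mm².
Per-bolt design strength φR_n = 0.75 × 469 × 380.1 × 2 / 1000 = 267.4 kN.
n ≥ 1930 / 267.4 = 7.217 → use 8 bolts.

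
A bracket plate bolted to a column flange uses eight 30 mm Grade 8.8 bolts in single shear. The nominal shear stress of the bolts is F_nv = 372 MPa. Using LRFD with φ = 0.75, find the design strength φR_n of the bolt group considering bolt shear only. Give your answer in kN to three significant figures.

A_b = π × 30² / 4 = 706.9 mm².
R_n = F_nv · A_b · n · n_s = 372 × 706.9 × 8 × 1 / 1000 = 2104 kN.
Design strength φR_n = 0.75 × 2104 = 1580 kN.

1580 kN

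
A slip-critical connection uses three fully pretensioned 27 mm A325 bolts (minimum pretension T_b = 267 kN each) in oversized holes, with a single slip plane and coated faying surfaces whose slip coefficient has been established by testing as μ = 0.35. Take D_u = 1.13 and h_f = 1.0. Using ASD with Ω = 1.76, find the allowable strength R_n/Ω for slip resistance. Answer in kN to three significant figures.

180 kN

R_n = μ · D_u · h_f · T_b · n_s · n_b = 0.35 × 1.13 × 1.0 × 267 × 1 × 3 = 316.8 kN.
Allowable strength R_n/Ω = 316.8 / 1.76 = 180 kN.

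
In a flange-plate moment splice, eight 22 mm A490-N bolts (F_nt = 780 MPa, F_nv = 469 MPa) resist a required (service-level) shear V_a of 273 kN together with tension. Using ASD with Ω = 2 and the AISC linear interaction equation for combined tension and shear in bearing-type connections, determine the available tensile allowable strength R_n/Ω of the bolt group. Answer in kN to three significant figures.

1090 kN

A_b = π·22²/4 = 380.1 mm²; f_rv = 273 × 1000 / (8 × 380.1) = 89.77 MPa.
F'_nt = 1.3 F_nt − (Ω F_nt / F_nv) f_rv = 1.3·780 − (2·780/469)·89.77 = 715.4 MPa, capped at F_nt → F'_nt = 715.4 MPa.
R_n = F'_nt · A_b · n = 715.4 × 380.1 × 8 / 1000 = 2176 kN.
Allowable strength R_n/Ω = 2176 / 2 = 1090 kN.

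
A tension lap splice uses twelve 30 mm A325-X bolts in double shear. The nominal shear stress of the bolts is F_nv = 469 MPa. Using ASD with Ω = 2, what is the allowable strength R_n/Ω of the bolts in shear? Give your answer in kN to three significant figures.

A_b = π × 30² / 4 = 706.9 mm².
R_n = F_nv · A_b · n · n_s = 469 × 706.9 × 12 × 2 / 1000 = 7956 kN.
Allowable strength R_n/Ω = 7956 / 2 = 3980 kN.

3980 kN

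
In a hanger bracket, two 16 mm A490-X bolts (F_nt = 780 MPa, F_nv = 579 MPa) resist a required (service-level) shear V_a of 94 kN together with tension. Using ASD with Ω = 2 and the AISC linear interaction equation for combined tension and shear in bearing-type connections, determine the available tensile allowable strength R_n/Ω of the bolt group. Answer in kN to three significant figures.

77.2 kN

A_b = π·16²/4 = 201.1 mm²; f_rv = 94 × 1000 / (2 × 201.1) = 233.8 MPa.
F'_nt = 1.3 F_nt − (Ω F_nt / F_nv) f_rv = 1.3·780 − (2·780/579)·233.8 = 384.2 MPa, capped at F_nt → F'_nt = 384.2 MPa.
R_n = F'_nt · A_b · n = 384.2 × 201.1 × 2 / 1000 = 154.5 kN.
Allowable strength R_n/Ω = 154.5 / 2 = 77.2 kN.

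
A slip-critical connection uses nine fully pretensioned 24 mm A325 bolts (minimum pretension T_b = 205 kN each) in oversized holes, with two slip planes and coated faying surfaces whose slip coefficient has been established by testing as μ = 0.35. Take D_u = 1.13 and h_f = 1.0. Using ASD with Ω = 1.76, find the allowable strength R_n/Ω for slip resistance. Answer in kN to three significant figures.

R_n = μ · D_u · h_f · T_b · n_s · n_b = 0.35 × 1.13 × 1.0 × 205 × 2 × 9 = 1459 kN.
Allowable strength R_n/Ω = 1459 / 1.76 = 829 kN.

829 kN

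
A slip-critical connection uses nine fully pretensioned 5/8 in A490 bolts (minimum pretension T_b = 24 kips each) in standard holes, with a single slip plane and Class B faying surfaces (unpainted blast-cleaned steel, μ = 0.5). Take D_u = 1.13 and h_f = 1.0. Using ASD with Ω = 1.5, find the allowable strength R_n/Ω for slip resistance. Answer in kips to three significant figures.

81.4 kips

R_n = μ · D_u · h_f · T_b · n_s · n_b = 0.5 × 1.13 × 1.0 × 24 × 1 × 9 = 122 kips.
Allowable strength R_n/Ω = 122 / 1.5 = 81.4 kips.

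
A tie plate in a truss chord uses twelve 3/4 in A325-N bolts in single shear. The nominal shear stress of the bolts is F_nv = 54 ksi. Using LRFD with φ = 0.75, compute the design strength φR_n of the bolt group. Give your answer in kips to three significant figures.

A_b = π × 0.75² / 4 = 0.4418 in².
R_n = F_nv · A_b · n · n_s = 54 × 0.4418 × 12 × 1 = 286.3 kips.
Design strength φR_n = 0.75 × 286.3 = 215 kips.

215 kips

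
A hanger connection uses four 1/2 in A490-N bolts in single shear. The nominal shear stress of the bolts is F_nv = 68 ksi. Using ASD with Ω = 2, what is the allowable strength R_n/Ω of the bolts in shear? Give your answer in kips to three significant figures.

A_b = π × 0.5² / 4 = 0.1963 in².
R_n = F_nv · A_b · n · n_s = 68 × 0.1963 × 4 × 1 = 53.41 kips.
Allowable strength R_n/Ω = 53.41 / 2 = 26.7 kips.

26.7 kips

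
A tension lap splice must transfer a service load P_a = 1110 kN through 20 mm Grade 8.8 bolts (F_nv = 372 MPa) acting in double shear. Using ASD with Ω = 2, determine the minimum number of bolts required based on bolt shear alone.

A_b = π·20²/4 = 314.2 mm².
Per-bolt allowable strength R_n/Ω = 372 × 314.2 × 2 / 1000 / 2 = 116.9 kN.
n ≥ 1110 / 116.9 = 9.498 → use 10 bolts.

10 bolts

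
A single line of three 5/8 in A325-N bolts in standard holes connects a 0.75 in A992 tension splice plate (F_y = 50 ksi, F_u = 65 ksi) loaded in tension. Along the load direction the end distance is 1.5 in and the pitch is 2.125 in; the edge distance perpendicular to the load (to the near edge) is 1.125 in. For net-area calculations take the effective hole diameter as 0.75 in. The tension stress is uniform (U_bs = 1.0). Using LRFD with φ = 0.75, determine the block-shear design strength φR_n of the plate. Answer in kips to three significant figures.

112 kips

Shear plane L_v = 1.5 + 2·2.125 = 5.75 in; A_gv = 5.75 × 0.75 = 4.312 in².
A_nv = (5.75 − 2.5·0.75) × 0.75 = 2.906 in².
A_nt = (1.125 − 0.5·0.75) × 0.75 = 0.5625 in².
0.6 F_u A_nv = 113.3 kips; 0.6 F_y A_gv = 129.4 kips → shear rupture governs the shear term.
R_n = 113.3 + 1.0 × 65 × 0.5625 = 149.9 kips.
Design strength φR_n = 0.75 × 149.9 = 112 kips.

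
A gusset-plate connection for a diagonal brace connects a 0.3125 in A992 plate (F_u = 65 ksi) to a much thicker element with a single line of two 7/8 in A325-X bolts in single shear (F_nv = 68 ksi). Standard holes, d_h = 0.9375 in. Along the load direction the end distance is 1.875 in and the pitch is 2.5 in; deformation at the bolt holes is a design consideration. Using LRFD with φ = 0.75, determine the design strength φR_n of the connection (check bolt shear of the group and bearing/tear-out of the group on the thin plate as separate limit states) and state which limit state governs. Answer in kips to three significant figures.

Bolt shear: A_b = π·0.875²/4 = 0.6013 in²; R_n = 68 × 0.6013 × 2 × 1 = 81.78 kips → 0.75 × 81.78 = 61.3 kips.
Bearing (1.2 l_c t F_u ≤ 2.4 d t F_u): upper limit = 2.4·0.875·0.3125·65 = 42.66 kips.
  Edge l_c = 1.875 − 0.9375/2 = 1.406 → r_n = 34.28 kips; interior l_c = 2.5 − 0.9375 = 1.562 → r_n = 38.09 kips.
  R_n,bearing = 1·34.28 + 1·38.09 = 72.36 kips → 0.75 × 72.36 = 54.3 kips.
Bearing governs: 54.3 kips.

54.3 kips (bearing governs)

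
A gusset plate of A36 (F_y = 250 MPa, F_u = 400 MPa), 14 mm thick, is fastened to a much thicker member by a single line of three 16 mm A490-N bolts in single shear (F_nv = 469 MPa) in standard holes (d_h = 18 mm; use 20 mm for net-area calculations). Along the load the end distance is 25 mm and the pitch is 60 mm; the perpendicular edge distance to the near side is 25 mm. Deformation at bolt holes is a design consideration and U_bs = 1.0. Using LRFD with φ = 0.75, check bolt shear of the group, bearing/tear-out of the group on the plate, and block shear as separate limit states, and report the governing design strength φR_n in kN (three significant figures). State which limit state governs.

Bolt shear: A_b = π·16²/4 = 201.1 mm²; R_n = 469 × 201.1 × 3 × 1 / 1000 = 282.9 kN → 0.75 × 282.9 = 212 kN.
Bearing: edge l_c = 16, r_n = 107.5 kN; interior l_c = 42, r_n = 215 kN; R_n = 107.5 + 2·215 = 537.6 kN → 403 kN.
Block shear: A_gv = 2030, A_nv = 1330, A_nt = 210 mm²; R_n = min(0.6F_uA_nv, 0.6F_yA_gv) + U_bs·F_u·A_nt = 388.5 kN → 291 kN.
Bolt shear governs: 212 kN.

212 kN (bolt shear governs)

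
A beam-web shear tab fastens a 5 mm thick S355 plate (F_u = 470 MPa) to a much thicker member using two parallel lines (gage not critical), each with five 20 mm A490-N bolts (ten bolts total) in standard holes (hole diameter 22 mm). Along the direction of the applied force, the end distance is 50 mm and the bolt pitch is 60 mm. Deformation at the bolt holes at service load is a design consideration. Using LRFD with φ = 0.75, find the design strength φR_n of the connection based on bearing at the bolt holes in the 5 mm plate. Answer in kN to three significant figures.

808 kN

Per bolt r_n = 1.2 l_c t F_u ≤ 2.4 d t F_u; upper limit = 2.4 × 20 × 5 × 470 / 1000 = 112.8 kN.
Edge bolt: l_c = 50 − 22/2 = 39 mm → 1.2 × 39 × 5 × 470 / 1000 = 110 → r_n = 110 kN.
Interior bolts: l_c = 60 − 22 = 38 mm → 1.2 × 38 × 5 × 470 / 1000 = 107.2 → r_n = 107.2 kN.
R_n = 2 × 110 + 8 × 107.2 = 1077 kN.
Design strength φR_n = 0.75 × 1077 = 808 kN.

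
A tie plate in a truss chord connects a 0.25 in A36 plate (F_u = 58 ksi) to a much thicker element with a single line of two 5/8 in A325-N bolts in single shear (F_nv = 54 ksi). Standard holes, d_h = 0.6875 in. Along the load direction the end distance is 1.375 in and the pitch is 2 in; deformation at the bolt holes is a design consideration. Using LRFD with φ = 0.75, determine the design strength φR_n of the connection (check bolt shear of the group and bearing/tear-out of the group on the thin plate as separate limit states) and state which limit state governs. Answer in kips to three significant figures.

Bolt shear: A_b = π·0.625²/4 = 0.3068 in²; R_n = 54 × 0.3068 × 2 × 1 = 33.13 kips → 0.75 × 33.13 = 24.9 kips.
Bearing (1.2 l_c t F_u ≤ 2.4 d t F_u): upper limit = 2.4·0.625·0.25·58 = 21.75 kips.
  Edge l_c = 1.375 − 0.6875/2 = 1.031 → r_n = 17.94 kips; interior l_c = 2 − 0.6875 = 1.312 → r_n = 21.75 kips.
  R_n,bearing = 1·17.94 + 1·21.75 = 39.69 kips → 0.75 × 39.69 = 29.8 kips.
Bolt shear governs: 24.9 kips.

24.9 kips (bolt shear governs)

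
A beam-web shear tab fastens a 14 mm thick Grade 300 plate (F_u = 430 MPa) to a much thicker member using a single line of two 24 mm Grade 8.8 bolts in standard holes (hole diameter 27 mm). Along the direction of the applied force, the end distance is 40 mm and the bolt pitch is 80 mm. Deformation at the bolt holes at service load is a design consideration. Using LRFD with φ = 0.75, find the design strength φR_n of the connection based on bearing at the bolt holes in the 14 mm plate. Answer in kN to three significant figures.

Per bolt r_n = 1.2 l_c t F_u ≤ 2.4 d t F_u; upper limit = 2.4 × 24 × 14 × 430 / 1000 = 346.8 kN.
Edge bolt: l_c = 40 − 27/2 = 26.5 mm → 1.2 × 26.5 × 14 × 430 / 1000 = 191.4 → r_n = 191.4 kN.
Interior bolts: l_c = 80 − 27 = 53 mm → 1.2 × 53 × 14 × 430 / 1000 = 382.9 → r_n = 346.8 kN.
R_n = 1 × 191.4 + 1 × 346.8 = 538.2 kN.
Design strength φR_n = 0.75 × 538.2 = 404 kN.

404 kN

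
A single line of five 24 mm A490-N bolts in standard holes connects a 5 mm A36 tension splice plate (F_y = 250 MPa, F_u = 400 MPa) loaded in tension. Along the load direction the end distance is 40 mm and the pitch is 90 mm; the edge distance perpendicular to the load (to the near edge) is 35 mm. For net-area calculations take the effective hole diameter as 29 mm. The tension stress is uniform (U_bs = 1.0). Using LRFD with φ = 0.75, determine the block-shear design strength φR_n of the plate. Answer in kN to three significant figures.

Shear plane L_v = 40 + 4·90 = 400 mm; A_gv = 400 × 5 = 2000 mm².
A_nv = (400 − 4.5·29) × 5 = 1348 mm².
A_nt = (35 − 0.5·29) × 5 = 102.5 mm².
0.6 F_u A_nv = 323.4 kN; 0.6 F_y A_gv = 300 kN → shear yielding governs the shear term.
R_n = 300 + 1.0 × 400 × 102.5 / 1000 = 341 kN.
Design strength φR_n = 0.75 × 341 = 256 kN.

256 kN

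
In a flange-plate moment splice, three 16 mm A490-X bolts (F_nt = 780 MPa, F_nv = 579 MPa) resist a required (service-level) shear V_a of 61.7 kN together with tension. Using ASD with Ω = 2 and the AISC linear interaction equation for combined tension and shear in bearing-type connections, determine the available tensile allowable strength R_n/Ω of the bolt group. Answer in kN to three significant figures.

223 kN

A_b = π·16²/4 = 201.1 mm²; f_rv = 61.7 × 1000 / (3 × 201.1) = 102.3 MPa.
F'_nt = 1.3 F_nt − (Ω F_nt / F_nv) f_rv = 1.3·780 − (2·780/579)·102.3 = 738.4 MPa, capped at F_nt → F'_nt = 738.4 MPa.
R_n = F'_nt · A_b · n = 738.4 × 201.1 × 3 / 1000 = 445.4 kN.
Allowable strength R_n/Ω = 445.4 / 2 = 223 kN.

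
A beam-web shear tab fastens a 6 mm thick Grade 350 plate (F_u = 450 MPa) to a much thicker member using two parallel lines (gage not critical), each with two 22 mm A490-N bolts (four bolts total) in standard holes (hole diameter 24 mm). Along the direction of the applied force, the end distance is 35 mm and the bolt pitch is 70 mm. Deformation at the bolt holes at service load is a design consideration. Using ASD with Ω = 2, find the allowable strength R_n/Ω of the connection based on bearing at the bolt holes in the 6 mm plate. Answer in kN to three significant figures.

217 kN

Per bolt r_n = 1.2 l_c t F_u ≤ 2.4 d t F_u; upper limit = 2.4 × 22 × 6 × 450 / 1000 = 142.6 kN.
Edge bolt: l_c = 35 − 24/2 = 23 mm → 1.2 × 23 × 6 × 450 / 1000 = 74.52 → r_n = 74.52 kN.
Interior bolts: l_c = 70 − 24 = 46 mm → 1.2 × 46 × 6 × 450 / 1000 = 149 → r_n = 142.6 kN.
R_n = 2 × 74.52 + 2 × 142.6 = 434.2 kN.
Allowable strength R_n/Ω = 434.2 / 2 = 217 kN.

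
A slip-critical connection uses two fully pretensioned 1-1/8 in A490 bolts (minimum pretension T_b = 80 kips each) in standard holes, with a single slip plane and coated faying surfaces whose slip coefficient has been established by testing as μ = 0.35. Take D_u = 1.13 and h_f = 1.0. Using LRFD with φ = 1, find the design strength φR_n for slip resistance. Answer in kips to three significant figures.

R_n = μ · D_u · h_f · T_b · n_s · n_b = 0.35 × 1.13 × 1.0 × 80 × 1 × 2 = 63.28 kips.
Design strength φR_n = 1 × 63.28 = 63.3 kips.

63.3 kips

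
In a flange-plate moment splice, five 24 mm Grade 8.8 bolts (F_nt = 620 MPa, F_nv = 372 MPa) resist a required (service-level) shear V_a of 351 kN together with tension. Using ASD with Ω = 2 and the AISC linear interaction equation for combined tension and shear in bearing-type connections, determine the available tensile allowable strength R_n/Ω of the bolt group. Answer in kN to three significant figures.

327 kN

A_b = π·24²/4 = 452.4 mm²; f_rv = 351 × 1000 / (5 × 452.4) = 155.2 MPa.
F'_nt = 1.3 F_nt − (Ω F_nt / F_nv) f_rv = 1.3·620 − (2·620/372)·155.2 = 288.7 MPa, capped at F_nt → F'_nt = 288.7 MPa.
R_n = F'_nt · A_b · n = 288.7 × 452.4 × 5 / 1000 = 653.1 kN.
Allowable strength R_n/Ω = 653.1 / 2 = 327 kN.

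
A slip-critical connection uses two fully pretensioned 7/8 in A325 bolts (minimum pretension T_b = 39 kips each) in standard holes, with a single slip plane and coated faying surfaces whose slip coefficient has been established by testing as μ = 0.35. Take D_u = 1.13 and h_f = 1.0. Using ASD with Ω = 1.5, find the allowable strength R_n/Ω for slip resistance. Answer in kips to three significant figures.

20.6 kips

R_n = μ · D_u · h_f · T_b · n_s · n_b = 0.35 × 1.13 × 1.0 × 39 × 1 × 2 = 30.85 kips.
Allowable strength R_n/Ω = 30.85 / 1.5 = 20.6 kips.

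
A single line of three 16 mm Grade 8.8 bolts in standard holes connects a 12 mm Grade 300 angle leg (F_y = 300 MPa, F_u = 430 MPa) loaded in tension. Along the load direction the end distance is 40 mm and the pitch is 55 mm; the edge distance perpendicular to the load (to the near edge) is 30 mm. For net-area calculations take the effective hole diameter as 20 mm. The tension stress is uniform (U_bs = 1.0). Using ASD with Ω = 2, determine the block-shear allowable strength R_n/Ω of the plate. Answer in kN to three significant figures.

Shear plane L_v = 40 + 2·55 = 150 mm; A_gv = 150 × 12 = 1800 mm².
A_nv = (150 − 2.5·20) × 12 = 1200 mm².
A_nt = (30 − 0.5·20) × 12 = 240 mm².
0.6 F_u A_nv = 309.6 kN; 0.6 F_y A_gv = 324 kN → shear rupture governs the shear term.
R_n = 309.6 + 1.0 × 430 × 240 / 1000 = 412.8 kN.
Allowable strength R_n/Ω = 412.8 / 2 = 206 kN.

206 kN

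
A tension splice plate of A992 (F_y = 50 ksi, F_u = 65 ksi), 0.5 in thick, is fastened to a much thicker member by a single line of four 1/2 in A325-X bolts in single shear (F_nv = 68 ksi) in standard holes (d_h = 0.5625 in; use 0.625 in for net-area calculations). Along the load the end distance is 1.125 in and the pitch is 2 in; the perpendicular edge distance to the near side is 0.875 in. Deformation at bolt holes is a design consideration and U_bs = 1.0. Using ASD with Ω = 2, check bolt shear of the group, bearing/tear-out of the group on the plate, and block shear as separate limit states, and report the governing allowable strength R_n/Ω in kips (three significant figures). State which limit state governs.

26.7 kips (bolt shear governs)

Bolt shear: A_b = π·0.5²/4 = 0.1963 in²; R_n = 68 × 0.1963 × 4 × 1 = 53.41 kips → 53.41 / 2 = 26.7 kips.
Bearing: edge l_c = 0.8438, r_n = 32.91 kips; interior l_c = 1.438, r_n = 39 kips; R_n = 32.91 + 3·39 = 149.9 kips → 75 kips.
Block shear: A_gv = 3.562, A_nv = 2.469, A_nt = 0.2812 in²; R_n = min(0.6F_uA_nv, 0.6F_yA_gv) + U_bs·F_u·A_nt = 114.6 kips → 57.3 kips.
Bolt shear governs: 26.7 kips.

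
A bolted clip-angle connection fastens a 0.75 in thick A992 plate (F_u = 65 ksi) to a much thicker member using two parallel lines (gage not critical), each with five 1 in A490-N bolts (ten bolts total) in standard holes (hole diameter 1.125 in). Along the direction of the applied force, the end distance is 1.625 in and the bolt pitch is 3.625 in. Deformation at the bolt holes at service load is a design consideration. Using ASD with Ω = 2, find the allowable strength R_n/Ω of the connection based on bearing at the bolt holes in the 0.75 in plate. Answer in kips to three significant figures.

Per bolt r_n = 1.2 l_c t F_u ≤ 2.4 d t F_u; upper limit = 2.4 × 1 × 0.75 × 65 = 117 kips.
Edge bolt: l_c = 1.625 − 1.125/2 = 1.062 in → 1.2 × 1.062 × 0.75 × 65 = 62.16 → r_n = 62.16 kips.
Interior bolts: l_c = 3.625 − 1.125 = 2.5 in → 1.2 × 2.5 × 0.75 × 65 = 146.2 → r_n = 117 kips.
R_n = 2 × 62.16 + 8 × 117 = 1060 kips.
Allowable strength R_n/Ω = 1060 / 2 = 530 kips.

530 kips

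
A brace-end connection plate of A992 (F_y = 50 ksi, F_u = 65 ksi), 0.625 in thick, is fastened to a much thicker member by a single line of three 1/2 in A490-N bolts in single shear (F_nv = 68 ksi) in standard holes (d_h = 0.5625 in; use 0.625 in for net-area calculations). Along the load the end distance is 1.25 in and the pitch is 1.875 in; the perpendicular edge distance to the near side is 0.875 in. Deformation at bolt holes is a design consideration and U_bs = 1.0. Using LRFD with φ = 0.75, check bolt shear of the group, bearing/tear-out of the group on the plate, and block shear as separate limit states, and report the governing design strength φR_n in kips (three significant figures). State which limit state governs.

30 kips (bolt shear governs)

Bolt shear: A_b = π·0.5²/4 = 0.1963 in²; R_n = 68 × 0.1963 × 3 × 1 = 40.06 kips → 0.75 × 40.06 = 30 kips.
Bearing: edge l_c = 0.9688, r_n = 47.23 kips; interior l_c = 1.312, r_n = 48.75 kips; R_n = 47.23 + 2·48.75 = 144.7 kips → 109 kips.
Block shear: A_gv = 3.125, A_nv = 2.148, A_nt = 0.3516 in²; R_n = min(0.6F_uA_nv, 0.6F_yA_gv) + U_bs·F_u·A_nt = 106.6 kips → 80 kips.
Bolt shear governs: 30 kips.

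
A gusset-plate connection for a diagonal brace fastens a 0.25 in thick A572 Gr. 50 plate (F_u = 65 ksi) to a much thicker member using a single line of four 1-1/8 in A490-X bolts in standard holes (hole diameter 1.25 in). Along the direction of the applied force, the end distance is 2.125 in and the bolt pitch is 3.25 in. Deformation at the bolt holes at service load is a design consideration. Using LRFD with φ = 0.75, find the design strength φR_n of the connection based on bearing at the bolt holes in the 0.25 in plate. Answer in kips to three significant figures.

110 kips

Per bolt r_n = 1.2 l_c t F_u ≤ 2.4 d t F_u; upper limit = 2.4 × 1.125 × 0.25 × 65 = 43.87 kips.
Edge bolt: l_c = 2.125 − 1.25/2 = 1.5 in → 1.2 × 1.5 × 0.25 × 65 = 29.25 → r_n = 29.25 kips.
Interior bolts: l_c = 3.25 − 1.25 = 2 in → 1.2 × 2 × 0.25 × 65 = 39 → r_n = 39 kips.
R_n = 1 × 29.25 + 3 × 39 = 146.2 kips.
Design strength φR_n = 0.75 × 146.2 = 110 kips.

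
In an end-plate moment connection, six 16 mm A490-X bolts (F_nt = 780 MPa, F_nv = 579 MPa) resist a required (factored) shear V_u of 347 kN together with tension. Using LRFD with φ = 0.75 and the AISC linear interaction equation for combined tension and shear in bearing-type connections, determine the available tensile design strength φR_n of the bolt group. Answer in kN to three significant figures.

A_b = π·16²/4 = 201.1 mm²; f_rv = 347 × 1000 / (6 × 201.1) = 287.6 MPa.
F'_nt = 1.3 F_nt − (F_nt / φF_nv) f_rv = 1.3·780 − (780/(0.75·579))·287.6 = 497.3 MPa, capped at F_nt → F'_nt = 497.3 MPa.
R_n = F'_nt · A_b · n = 497.3 × 201.1 × 6 / 1000 = 600 kN.
Design strength φR_n = 0.75 × 600 = 450 kN.

450 kN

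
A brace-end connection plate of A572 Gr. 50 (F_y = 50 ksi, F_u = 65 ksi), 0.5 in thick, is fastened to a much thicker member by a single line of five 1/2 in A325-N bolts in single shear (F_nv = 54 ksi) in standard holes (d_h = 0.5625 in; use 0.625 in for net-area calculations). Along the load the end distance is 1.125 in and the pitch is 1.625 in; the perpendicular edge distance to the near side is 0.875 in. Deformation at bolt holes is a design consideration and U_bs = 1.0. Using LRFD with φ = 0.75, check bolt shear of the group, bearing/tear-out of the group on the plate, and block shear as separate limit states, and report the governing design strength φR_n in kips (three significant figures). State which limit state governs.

Bolt shear: A_b = π·0.5²/4 = 0.1963 in²; R_n = 54 × 0.1963 × 5 × 1 = 53.01 kips → 0.75 × 53.01 = 39.8 kips.
Bearing: edge l_c = 0.8438, r_n = 32.91 kips; interior l_c = 1.062, r_n = 39 kips; R_n = 32.91 + 4·39 = 188.9 kips → 142 kips.
Block shear: A_gv = 3.812, A_nv = 2.406, A_nt = 0.2812 in²; R_n = min(0.6F_uA_nv, 0.6F_yA_gv) + U_bs·F_u·A_nt = 112.1 kips → 84.1 kips.
Bolt shear governs: 39.8 kips.

39.8 kips (bolt shear governs)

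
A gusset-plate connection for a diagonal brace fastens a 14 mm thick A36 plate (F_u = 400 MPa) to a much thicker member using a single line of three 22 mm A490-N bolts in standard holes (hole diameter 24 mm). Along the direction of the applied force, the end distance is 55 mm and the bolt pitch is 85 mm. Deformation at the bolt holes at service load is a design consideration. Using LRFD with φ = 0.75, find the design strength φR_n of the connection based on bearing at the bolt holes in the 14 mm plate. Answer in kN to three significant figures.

660 kN

Per bolt r_n = 1.2 l_c t F_u ≤ 2.4 d t F_u; upper limit = 2.4 × 22 × 14 × 400 / 1000 = 295.7 kN.
Edge bolt: l_c = 55 − 24/2 = 43 mm → 1.2 × 43 × 14 × 400 / 1000 = 289 → r_n = 289 kN.
Interior bolts: l_c = 85 − 24 = 61 mm → 1.2 × 61 × 14 × 400 / 1000 = 409.9 → r_n = 295.7 kN.
R_n = 1 × 289 + 2 × 295.7 = 880.3 kN.
Design strength φR_n = 0.75 × 880.3 = 660 kN.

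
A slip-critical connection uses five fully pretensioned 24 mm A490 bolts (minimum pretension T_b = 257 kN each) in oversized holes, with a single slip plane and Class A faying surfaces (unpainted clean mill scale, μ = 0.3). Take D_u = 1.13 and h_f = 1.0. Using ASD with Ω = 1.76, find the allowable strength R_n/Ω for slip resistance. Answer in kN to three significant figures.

248 kN

R_n = μ · D_u · h_f · T_b · n_s · n_b = 0.3 × 1.13 × 1.0 × 257 × 1 × 5 = 435.6 kN.
Allowable strength R_n/Ω = 435.6 / 1.76 = 248 kN.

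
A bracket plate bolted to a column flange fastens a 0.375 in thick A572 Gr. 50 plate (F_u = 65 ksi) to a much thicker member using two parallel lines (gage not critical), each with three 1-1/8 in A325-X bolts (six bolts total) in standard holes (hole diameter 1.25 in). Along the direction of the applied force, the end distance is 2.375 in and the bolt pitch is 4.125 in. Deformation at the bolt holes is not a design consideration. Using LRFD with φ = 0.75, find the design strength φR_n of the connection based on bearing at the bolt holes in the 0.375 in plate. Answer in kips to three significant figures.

343 kips

Per bolt r_n = 1.5 l_c t F_u ≤ 3.0 d t F_u; upper limit = 3.0 × 1.125 × 0.375 × 65 = 82.27 kips.
Edge bolt: l_c = 2.375 − 1.25/2 = 1.75 in → 1.5 × 1.75 × 0.375 × 65 = 63.98 → r_n = 63.98 kips.
Interior bolts: l_c = 4.125 − 1.25 = 2.875 in → 1.5 × 2.875 × 0.375 × 65 = 105.1 → r_n = 82.27 kips.
R_n = 2 × 63.98 + 4 × 82.27 = 457 kips.
Design strength φR_n = 0.75 × 457 = 343 kips.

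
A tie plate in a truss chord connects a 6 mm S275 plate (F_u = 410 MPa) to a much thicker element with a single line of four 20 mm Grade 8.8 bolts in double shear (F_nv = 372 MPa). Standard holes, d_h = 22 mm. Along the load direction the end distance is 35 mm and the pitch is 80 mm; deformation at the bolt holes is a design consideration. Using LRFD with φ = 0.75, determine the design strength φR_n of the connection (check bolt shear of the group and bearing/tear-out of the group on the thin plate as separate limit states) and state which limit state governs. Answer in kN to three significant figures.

319 kN (bearing governs)

Bolt shear: A_b = π·20²/4 = 314.2 mm²; R_n = 372 × 314.2 × 4 × 2 / 1000 = 934.9 kN → 0.75 × 934.9 = 701 kN.
Bearing (1.2 l_c t F_u ≤ 2.4 d t F_u): upper limit = 2.4·20·6·410 / 1000 = 118.1 kN.
  Edge l_c = 35 − 22/2 = 24 → r_n = 70.85 kN; interior l_c = 80 − 22 = 58 → r_n = 118.1 kN.
  R_n,bearing = 1·70.85 + 3·118.1 = 425.1 kN → 0.75 × 425.1 = 319 kN.
Bearing governs: 319 kN.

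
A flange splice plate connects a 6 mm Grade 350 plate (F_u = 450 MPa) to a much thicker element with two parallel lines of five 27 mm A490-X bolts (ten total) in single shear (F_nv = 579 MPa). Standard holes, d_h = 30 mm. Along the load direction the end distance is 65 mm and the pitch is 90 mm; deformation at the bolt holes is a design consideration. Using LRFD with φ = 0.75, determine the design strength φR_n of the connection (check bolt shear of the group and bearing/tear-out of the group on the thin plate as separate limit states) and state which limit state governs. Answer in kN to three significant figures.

1290 kN (bearing governs)

Bolt shear: A_b = π·27²/4 = 572.6 mm²; R_n = 579 × 572.6 × 10 × 1 / 1000 = 3315 kN → 0.75 × 3315 = 2490 kN.
Bearing (1.2 l_c t F_u ≤ 2.4 d t F_u): upper limit = 2.4·27·6·450 / 1000 = 175 kN.
  Edge l_c = 65 − 30/2 = 50 → r_n = 162 kN; interior l_c = 90 − 30 = 60 → r_n = 175 kN.
  R_n,bearing = 2·162 + 8·175 = 1724 kN → 0.75 × 1724 = 1290 kN.
Bearing governs: 1290 kN.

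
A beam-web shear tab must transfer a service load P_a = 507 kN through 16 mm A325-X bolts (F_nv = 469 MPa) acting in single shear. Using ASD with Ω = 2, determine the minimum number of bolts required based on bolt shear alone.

A_b = π·16²/4 = 201.1 mm².
Per-bolt allowable strength R_n/Ω = 469 × 201.1 × 1 / 1000 / 2 = 47.15 kN.
n ≥ 507 / 47.15 = 10.75 → use 11 bolts.

11 bolts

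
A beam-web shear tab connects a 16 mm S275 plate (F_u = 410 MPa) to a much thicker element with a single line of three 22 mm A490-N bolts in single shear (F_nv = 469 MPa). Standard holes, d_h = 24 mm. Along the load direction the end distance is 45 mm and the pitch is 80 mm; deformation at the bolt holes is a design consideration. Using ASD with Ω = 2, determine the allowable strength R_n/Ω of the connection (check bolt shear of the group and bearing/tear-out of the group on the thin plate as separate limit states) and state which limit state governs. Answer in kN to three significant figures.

267 kN (bolt shear governs)

Bolt shear: A_b = π·22²/4 = 380.1 mm²; R_n = 469 × 380.1 × 3 × 1 / 1000 = 534.8 kN → 534.8 / 2 = 267 kN.
Bearing (1.2 l_c t F_u ≤ 2.4 d t F_u): upper limit = 2.4·22·16·410 / 1000 = 346.4 kN.
  Edge l_c = 45 − 24/2 = 33 → r_n = 259.8 kN; interior l_c = 80 − 24 = 56 → r_n = 346.4 kN.
  R_n,bearing = 1·259.8 + 2·346.4 = 952.5 kN → 952.5 / 2 = 476 kN.
Bolt shear governs: 267 kN.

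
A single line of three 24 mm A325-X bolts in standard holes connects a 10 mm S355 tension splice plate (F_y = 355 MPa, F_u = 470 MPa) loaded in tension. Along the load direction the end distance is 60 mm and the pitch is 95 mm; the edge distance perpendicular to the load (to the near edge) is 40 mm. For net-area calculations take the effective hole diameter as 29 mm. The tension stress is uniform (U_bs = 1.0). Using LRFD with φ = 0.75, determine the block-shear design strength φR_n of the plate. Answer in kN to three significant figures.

Shear plane L_v = 60 + 2·95 = 250 mm; A_gv = 250 × 10 = 2500 mm².
A_nv = (250 − 2.5·29) × 10 = 1775 mm².
A_nt = (40 − 0.5·29) × 10 = 255 mm².
0.6 F_u A_nv = 500.6 kN; 0.6 F_y A_gv = 532.5 kN → shear rupture governs the shear term.
R_n = 500.6 + 1.0 × 470 × 255 / 1000 = 620.4 kN.
Design strength φR_n = 0.75 × 620.4 = 465 kN.

465 kN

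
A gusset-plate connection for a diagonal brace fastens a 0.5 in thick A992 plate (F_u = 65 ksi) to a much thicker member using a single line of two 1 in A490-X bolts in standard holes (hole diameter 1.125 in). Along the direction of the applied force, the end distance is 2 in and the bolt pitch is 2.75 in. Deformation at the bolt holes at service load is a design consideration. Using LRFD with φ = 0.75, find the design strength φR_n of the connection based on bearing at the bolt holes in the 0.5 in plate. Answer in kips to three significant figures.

Per bolt r_n = 1.2 l_c t F_u ≤ 2.4 d t F_u; upper limit = 2.4 × 1 × 0.5 × 65 = 78 kips.
Edge bolt: l_c = 2 − 1.125/2 = 1.438 in → 1.2 × 1.438 × 0.5 × 65 = 56.06 → r_n = 56.06 kips.
Interior bolts: l_c = 2.75 − 1.125 = 1.625 in → 1.2 × 1.625 × 0.5 × 65 = 63.38 → r_n = 63.38 kips.
R_n = 1 × 56.06 + 1 × 63.38 = 119.4 kips.
Design strength φR_n = 0.75 × 119.4 = 89.6 kips.

89.6 kips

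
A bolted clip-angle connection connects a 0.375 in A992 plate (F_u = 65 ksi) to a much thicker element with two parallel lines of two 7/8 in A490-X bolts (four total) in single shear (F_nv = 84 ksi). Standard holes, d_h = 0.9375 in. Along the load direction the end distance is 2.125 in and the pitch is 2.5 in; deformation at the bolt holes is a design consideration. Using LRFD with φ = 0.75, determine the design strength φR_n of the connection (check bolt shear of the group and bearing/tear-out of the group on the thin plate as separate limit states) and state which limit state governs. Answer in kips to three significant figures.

Bolt shear: A_b = π·0.875²/4 = 0.6013 in²; R_n = 84 × 0.6013 × 4 × 1 = 202 kips → 0.75 × 202 = 152 kips.
Bearing (1.2 l_c t F_u ≤ 2.4 d t F_u): upper limit = 2.4·0.875·0.375·65 = 51.19 kips.
  Edge l_c = 2.125 − 0.9375/2 = 1.656 → r_n = 48.45 kips; interior l_c = 2.5 − 0.9375 = 1.562 → r_n = 45.7 kips.
  R_n,bearing = 2·48.45 + 2·45.7 = 188.3 kips → 0.75 × 188.3 = 141 kips.
Bearing governs: 141 kips.

141 kips (bearing governs)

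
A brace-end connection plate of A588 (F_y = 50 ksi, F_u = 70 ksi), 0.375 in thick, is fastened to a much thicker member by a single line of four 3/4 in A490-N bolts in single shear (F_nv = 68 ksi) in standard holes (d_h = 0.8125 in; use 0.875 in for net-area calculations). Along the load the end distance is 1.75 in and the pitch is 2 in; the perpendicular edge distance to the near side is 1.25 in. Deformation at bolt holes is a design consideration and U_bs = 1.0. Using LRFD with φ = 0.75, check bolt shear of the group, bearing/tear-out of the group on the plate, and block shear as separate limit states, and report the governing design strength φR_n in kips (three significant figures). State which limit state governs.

Bolt shear: A_b = π·0.75²/4 = 0.4418 in²; R_n = 68 × 0.4418 × 4 × 1 = 120.2 kips → 0.75 × 120.2 = 90.1 kips.
Bearing: edge l_c = 1.344, r_n = 42.33 kips; interior l_c = 1.188, r_n = 37.41 kips; R_n = 42.33 + 3·37.41 = 154.5 kips → 116 kips.
Block shear: A_gv = 2.906, A_nv = 1.758, A_nt = 0.3047 in²; R_n = min(0.6F_uA_nv, 0.6F_yA_gv) + U_bs·F_u·A_nt = 95.16 kips → 71.4 kips.
Block shear governs: 71.4 kips.

71.4 kips (block shear governs)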